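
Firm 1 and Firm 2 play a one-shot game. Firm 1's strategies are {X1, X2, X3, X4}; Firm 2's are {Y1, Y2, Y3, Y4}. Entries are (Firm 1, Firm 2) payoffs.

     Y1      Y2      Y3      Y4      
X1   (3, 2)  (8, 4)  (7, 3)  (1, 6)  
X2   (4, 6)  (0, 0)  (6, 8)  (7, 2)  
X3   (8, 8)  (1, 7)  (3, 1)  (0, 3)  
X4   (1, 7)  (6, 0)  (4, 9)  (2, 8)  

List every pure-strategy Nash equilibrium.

(X3, Y1)

Find each player's best response to every opponent strategy; NE are the intersections.
Firm 1's best responses — vs Y1: X3 (payoff 8); vs Y2: X1 (payoff 8); vs Y3: X1 (payoff 7); vs Y4: X2 (payoff 7).
Firm 2's best responses — vs X1: Y4 (payoff 6); vs X2: Y3 (payoff 8); vs X3: Y1 (payoff 8); vs X4: Y3 (payoff 9).
The only mutual best response is (X3, Y1); neither player gains by switching there.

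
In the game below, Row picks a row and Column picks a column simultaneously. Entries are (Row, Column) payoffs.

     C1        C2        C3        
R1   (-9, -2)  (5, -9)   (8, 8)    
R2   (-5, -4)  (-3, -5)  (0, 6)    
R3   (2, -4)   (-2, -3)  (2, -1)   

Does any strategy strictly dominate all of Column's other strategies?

Check whether one of Column's strategies beats all alternatives regardless of what the opponent does.
C3 strictly dominates: vs R1: 8 > each of {-2, -9}; vs R2: 6 > each of {-4, -5}; vs R3: -1 > each of {-4, -3}.

C3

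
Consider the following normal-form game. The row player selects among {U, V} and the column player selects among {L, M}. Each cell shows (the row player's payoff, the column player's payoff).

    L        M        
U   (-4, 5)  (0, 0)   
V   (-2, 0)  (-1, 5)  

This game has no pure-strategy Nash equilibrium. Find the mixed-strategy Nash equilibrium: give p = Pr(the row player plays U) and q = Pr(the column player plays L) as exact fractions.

p = 1/2, q = 1/3

Each player's mixing probability is pinned down by making the *other* player indifferent.
The column player indifferent between L and M: p·5 + (1−p)·0 = p·0 + (1−p)·5 ⟹ 0 + 5p = 5 + (-5)p ⟹ p = 1/2.
The row player indifferent between U and V: q·(-4) + (1−q)·0 = q·(-2) + (1−q)·(-1) ⟹ 0 + (-4)q = (-1) + (-1)q ⟹ q = 1/3.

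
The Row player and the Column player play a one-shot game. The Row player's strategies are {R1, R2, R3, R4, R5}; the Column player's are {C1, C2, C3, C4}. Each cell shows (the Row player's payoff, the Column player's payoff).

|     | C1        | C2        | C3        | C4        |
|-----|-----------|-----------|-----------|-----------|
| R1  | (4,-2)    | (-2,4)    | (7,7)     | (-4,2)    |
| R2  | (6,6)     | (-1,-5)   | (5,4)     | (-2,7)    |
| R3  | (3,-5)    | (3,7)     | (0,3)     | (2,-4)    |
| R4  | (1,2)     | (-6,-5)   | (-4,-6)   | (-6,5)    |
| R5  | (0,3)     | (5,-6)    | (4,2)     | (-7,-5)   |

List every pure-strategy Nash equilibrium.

A profile is a Nash equilibrium when each player is best-responding to the other.
The Row player's best responses — vs C1: R2 (payoff 6); vs C2: R5 (payoff 5); vs C3: R1 (payoff 7); vs C4: R3 (payoff 2).
The Column player's best responses — vs R1: C3 (payoff 7); vs R2: C4 (payoff 7); vs R3: C2 (payoff 7); vs R4: C4 (payoff 5); vs R5: C1 (payoff 3).
The only mutual best response is (R1, C3); neither player gains by switching there.

(R1, C3)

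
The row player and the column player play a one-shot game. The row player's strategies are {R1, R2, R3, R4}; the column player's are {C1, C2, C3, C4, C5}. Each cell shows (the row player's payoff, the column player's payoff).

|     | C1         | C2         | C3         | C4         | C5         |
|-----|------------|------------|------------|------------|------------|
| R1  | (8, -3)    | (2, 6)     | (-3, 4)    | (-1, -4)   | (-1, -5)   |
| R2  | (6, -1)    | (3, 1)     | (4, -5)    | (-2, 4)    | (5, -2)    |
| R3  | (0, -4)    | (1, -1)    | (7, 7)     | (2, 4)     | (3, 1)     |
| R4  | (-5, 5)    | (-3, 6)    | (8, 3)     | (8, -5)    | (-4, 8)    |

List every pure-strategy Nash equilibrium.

Check mutual best responses: a cell is a NE iff neither player can gain by unilaterally deviating.
The row player's best responses — vs C1: R1 (payoff 8); vs C2: R2 (payoff 3); vs C3: R4 (payoff 8); vs C4: R4 (payoff 8); vs C5: R2 (payoff 5).
The column player's best responses — vs R1: C2 (payoff 6); vs R2: C4 (payoff 4); vs R3: C3 (payoff 7); vs R4: C5 (payoff 8).
No cell has both players best-responding. For instance, the row player's best reply to C3 is R4, but against R4 the column player prefers C5 over C3.

None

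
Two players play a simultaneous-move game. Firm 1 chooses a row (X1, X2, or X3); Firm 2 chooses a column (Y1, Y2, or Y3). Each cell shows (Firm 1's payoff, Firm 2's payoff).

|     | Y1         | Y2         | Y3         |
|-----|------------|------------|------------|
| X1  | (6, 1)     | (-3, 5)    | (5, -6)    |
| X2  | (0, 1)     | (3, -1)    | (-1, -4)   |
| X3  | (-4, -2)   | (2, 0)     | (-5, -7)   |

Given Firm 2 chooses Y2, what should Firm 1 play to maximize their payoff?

X2

With Firm 2 fixed at Y2, Firm 1's payoffs are: X1 → -3, X2 → 3, X3 → 2.
The maximum is 3, achieved by X2.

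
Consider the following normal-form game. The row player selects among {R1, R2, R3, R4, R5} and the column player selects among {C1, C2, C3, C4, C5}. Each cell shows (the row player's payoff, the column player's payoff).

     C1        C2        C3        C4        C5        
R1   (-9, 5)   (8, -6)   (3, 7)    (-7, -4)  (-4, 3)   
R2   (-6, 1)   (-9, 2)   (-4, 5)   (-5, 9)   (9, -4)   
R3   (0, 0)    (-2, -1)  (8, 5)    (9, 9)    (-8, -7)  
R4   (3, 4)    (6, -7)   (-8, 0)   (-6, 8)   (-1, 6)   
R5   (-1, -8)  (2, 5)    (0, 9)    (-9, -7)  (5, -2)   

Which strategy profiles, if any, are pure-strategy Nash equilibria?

(R3, C4)

Check mutual best responses: a cell is a NE iff neither player can gain by unilaterally deviating.
The row player's best responses — vs C1: R4 (payoff 3); vs C2: R1 (payoff 8); vs C3: R3 (payoff 8); vs C4: R3 (payoff 9); vs C5: R2 (payoff 9).
The column player's best responses — vs R1: C3 (payoff 7); vs R2: C4 (payoff 9); vs R3: C4 (payoff 9); vs R4: C4 (payoff 8); vs R5: C3 (payoff 9).
The only mutual best response is (R3, C4); neither player gains by switching there.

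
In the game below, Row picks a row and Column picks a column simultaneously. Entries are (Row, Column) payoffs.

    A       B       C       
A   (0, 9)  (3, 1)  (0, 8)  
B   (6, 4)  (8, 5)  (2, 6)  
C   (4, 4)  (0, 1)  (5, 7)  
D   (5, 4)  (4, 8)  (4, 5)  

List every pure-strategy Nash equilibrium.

(C, C)

Check mutual best responses: a cell is a NE iff neither player can gain by unilaterally deviating.
Row's best responses — vs A: B (payoff 6); vs B: B (payoff 8); vs C: C (payoff 5).
Column's best responses — vs A: A (payoff 9); vs B: C (payoff 6); vs C: C (payoff 7); vs D: B (payoff 8).
The only mutual best response is (C, C); neither player gains by switching there.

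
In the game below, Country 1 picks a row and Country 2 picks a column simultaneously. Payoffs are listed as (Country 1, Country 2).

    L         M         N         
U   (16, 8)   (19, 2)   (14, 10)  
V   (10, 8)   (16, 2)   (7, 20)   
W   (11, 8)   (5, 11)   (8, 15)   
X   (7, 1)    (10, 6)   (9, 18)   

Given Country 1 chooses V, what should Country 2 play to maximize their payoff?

With Country 1 fixed at V, Country 2's payoffs are: L → 8, M → 2, N → 20.
The maximum is 20, achieved by N.

N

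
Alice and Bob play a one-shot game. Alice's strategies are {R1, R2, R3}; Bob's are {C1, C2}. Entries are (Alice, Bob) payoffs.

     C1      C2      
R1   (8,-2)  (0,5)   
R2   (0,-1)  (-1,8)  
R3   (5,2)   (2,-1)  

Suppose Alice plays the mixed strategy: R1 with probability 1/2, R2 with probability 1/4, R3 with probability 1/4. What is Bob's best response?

C2

Bob's best reply maximizes expected payoff against the mix.
C1: (1/2)·(-2) + (1/4)·(-1) + (1/4)·2 = -3/4
C2: (1/2)·5 + (1/4)·8 + (1/4)·(-1) = 17/4
Highest expected payoff is 17/4, from C2.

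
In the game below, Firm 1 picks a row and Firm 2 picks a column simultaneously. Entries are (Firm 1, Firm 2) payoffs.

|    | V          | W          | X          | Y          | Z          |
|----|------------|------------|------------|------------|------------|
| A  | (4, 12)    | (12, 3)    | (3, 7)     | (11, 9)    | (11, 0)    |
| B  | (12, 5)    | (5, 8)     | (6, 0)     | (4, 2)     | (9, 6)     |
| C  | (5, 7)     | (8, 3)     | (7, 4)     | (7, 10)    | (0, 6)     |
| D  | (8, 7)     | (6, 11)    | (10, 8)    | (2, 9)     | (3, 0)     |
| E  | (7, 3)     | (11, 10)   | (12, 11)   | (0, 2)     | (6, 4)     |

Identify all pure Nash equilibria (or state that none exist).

(E, X)

A profile is a Nash equilibrium when each player is best-responding to the other.
Firm 1's best responses — vs V: B (payoff 12); vs W: A (payoff 12); vs X: E (payoff 12); vs Y: A (payoff 11); vs Z: A (payoff 11).
Firm 2's best responses — vs A: V (payoff 12); vs B: W (payoff 8); vs C: Y (payoff 10); vs D: W (payoff 11); vs E: X (payoff 11).
The only mutual best response is (E, X); neither player gains by switching there.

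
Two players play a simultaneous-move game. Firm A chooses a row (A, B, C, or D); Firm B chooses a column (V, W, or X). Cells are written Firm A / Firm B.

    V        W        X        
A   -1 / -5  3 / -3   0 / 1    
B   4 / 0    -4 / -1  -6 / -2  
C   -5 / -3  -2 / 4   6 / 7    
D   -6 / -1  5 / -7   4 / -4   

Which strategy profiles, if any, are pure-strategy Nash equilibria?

(B, V) and (C, X)

Check mutual best responses: a cell is a NE iff neither player can gain by unilaterally deviating.
Firm A's best responses — vs V: B (payoff 4); vs W: D (payoff 5); vs X: C (payoff 6).
Firm B's best responses — vs A: X (payoff 1); vs B: V (payoff 0); vs C: X (payoff 7); vs D: V (payoff -1).
Mutual best responses occur at (B, V) and (C, X); at each, neither player gains by switching.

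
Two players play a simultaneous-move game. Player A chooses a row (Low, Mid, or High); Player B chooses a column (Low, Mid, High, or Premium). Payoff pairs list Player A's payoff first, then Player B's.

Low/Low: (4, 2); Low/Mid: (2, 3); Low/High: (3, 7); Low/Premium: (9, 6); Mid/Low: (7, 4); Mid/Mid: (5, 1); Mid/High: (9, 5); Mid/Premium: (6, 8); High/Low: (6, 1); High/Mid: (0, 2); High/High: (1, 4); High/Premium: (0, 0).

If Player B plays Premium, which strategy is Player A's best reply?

Low

With Player B fixed at Premium, Player A's payoffs are: Low → 9, Mid → 6, High → 0.
The maximum is 9, achieved by Low.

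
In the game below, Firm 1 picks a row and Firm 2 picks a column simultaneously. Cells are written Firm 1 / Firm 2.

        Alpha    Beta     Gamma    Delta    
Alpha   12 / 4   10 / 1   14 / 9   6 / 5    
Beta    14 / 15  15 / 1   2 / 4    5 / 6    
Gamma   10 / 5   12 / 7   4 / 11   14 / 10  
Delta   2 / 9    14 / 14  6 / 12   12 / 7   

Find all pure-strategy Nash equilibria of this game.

(Alpha, Gamma) and (Beta, Alpha)

Find each player's best response to every opponent strategy; NE are the intersections.
Firm 1's best responses — vs Alpha: Beta (payoff 14); vs Beta: Beta (payoff 15); vs Gamma: Alpha (payoff 14); vs Delta: Gamma (payoff 14).
Firm 2's best responses — vs Alpha: Gamma (payoff 9); vs Beta: Alpha (payoff 15); vs Gamma: Gamma (payoff 11); vs Delta: Beta (payoff 14).
Mutual best responses occur at (Alpha, Gamma) and (Beta, Alpha); at each, neither player gains by switching.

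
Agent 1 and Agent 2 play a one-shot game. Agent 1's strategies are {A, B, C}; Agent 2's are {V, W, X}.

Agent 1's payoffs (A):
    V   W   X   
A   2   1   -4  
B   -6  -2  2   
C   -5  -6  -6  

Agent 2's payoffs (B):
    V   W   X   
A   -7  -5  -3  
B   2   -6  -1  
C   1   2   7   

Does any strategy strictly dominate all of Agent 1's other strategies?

A strategy is strictly dominant if it gives Agent 1 a strictly higher payoff than every other strategy, against every choice by the opponent.
A is not dominant: against X, B gives 2 > -4.
B is not dominant: against V, A gives 2 > -6.
C is not dominant: against V, A gives 2 > -5.
No single strategy is best against every opponent action.

None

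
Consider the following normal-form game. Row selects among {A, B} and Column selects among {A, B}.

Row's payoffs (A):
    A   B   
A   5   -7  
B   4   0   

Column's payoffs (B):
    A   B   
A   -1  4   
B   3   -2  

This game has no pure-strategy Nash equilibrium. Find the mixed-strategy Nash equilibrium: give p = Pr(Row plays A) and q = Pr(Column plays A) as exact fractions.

Each player's mixing probability is pinned down by making the *other* player indifferent.
Column indifferent between A and B: p·(-1) + (1−p)·3 = p·4 + (1−p)·(-2) ⟹ 3 + (-4)p = (-2) + 6p ⟹ p = 1/2.
Row indifferent between A and B: q·5 + (1−q)·(-7) = q·4 + (1−q)·0 ⟹ (-7) + 12q = 0 + 4q ⟹ q = 7/8.

p = 1/2, q = 7/8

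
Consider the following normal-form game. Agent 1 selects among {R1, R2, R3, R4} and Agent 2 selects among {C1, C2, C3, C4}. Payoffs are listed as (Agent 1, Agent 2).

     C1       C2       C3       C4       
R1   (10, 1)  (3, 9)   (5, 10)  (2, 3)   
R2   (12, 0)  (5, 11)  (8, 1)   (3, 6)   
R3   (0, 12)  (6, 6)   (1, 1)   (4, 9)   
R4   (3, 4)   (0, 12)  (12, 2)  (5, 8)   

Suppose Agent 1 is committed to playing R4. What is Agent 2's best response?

C2

With Agent 1 fixed at R4, Agent 2's payoffs are: C1 → 4, C2 → 12, C3 → 2, C4 → 8.
The maximum is 12, achieved by C2.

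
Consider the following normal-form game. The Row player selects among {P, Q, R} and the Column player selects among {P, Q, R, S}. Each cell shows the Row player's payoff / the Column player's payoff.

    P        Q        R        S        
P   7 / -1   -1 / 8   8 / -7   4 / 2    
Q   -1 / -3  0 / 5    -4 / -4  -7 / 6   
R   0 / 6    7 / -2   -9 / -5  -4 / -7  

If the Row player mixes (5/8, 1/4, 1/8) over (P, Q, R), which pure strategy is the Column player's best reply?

Q

The Column player's best reply maximizes expected payoff against the mix.
P: (5/8)·(-1) + (1/4)·(-3) + (1/8)·6 = -5/8
Q: (5/8)·8 + (1/4)·5 + (1/8)·(-2) = 6
R: (5/8)·(-7) + (1/4)·(-4) + (1/8)·(-5) = -6
S: (5/8)·2 + (1/4)·6 + (1/8)·(-7) = 15/8
Highest expected payoff is 6, from Q.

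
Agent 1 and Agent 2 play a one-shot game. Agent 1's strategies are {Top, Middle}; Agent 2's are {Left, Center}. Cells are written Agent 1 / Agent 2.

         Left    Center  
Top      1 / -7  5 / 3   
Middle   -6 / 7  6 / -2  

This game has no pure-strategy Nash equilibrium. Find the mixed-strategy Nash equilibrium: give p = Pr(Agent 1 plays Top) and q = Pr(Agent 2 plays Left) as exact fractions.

In a mixed NE each player is indifferent between their pure strategies, so the opponent's mix sets the indifference.
Agent 2 indifferent between Left and Center: p·(-7) + (1−p)·7 = p·3 + (1−p)·(-2) ⟹ 7 + (-14)p = (-2) + 5p ⟹ p = 9/19.
Agent 1 indifferent between Top and Middle: q·1 + (1−q)·5 = q·(-6) + (1−q)·6 ⟹ 5 + (-4)q = 6 + (-12)q ⟹ q = 1/8.

p = 9/19, q = 1/8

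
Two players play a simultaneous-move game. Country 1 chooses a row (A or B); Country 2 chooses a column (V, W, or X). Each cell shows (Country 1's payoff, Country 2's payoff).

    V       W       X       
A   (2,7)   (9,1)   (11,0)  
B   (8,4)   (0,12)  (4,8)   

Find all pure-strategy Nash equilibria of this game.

Find each player's best response to every opponent strategy; NE are the intersections.
Country 1's best responses — vs V: B (payoff 8); vs W: A (payoff 9); vs X: A (payoff 11).
Country 2's best responses — vs A: V (payoff 7); vs B: W (payoff 12).
No cell has both players best-responding. For instance, Country 1's best reply to X is A, but against A Country 2 prefers V over X.

No pure-strategy Nash equilibrium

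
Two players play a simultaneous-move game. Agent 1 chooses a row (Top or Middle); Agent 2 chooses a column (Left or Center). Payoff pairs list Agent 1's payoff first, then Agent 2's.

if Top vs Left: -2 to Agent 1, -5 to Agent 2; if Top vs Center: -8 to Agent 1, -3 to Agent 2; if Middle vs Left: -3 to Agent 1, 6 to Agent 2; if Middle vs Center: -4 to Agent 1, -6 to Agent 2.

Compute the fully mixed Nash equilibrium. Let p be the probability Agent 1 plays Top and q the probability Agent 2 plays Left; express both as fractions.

Each player's mixing probability is pinned down by making the *other* player indifferent.
Agent 2 indifferent between Left and Center: p·(-5) + (1−p)·6 = p·(-3) + (1−p)·(-6) ⟹ 6 + (-11)p = (-6) + 3p ⟹ p = 6/7.
Agent 1 indifferent between Top and Middle: q·(-2) + (1−q)·(-8) = q·(-3) + (1−q)·(-4) ⟹ (-8) + 6q = (-4) + 1q ⟹ q = 4/5.

p = 6/7, q = 4/5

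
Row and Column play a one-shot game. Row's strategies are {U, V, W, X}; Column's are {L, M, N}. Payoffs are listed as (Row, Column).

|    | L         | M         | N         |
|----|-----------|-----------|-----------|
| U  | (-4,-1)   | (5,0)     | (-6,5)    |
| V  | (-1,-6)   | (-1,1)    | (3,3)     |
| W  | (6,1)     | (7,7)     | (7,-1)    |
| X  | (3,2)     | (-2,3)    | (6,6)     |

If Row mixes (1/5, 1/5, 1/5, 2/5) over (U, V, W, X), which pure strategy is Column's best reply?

Column's best reply maximizes expected payoff against the mix.
L: (1/5)·(-1) + (1/5)·(-6) + (1/5)·1 + (2/5)·2 = -2/5
M: (1/5)·0 + (1/5)·1 + (1/5)·7 + (2/5)·3 = 14/5
N: (1/5)·5 + (1/5)·3 + (1/5)·(-1) + (2/5)·6 = 19/5
Highest expected payoff is 19/5, from N.

N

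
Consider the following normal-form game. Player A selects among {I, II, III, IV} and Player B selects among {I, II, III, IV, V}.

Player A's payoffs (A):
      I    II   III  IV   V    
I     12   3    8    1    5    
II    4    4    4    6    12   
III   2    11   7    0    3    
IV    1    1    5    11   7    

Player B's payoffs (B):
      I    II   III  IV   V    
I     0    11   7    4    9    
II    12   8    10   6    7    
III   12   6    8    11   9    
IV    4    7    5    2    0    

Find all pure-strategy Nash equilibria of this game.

Find each player's best response to every opponent strategy; NE are the intersections.
Player A's best responses — vs I: I (payoff 12); vs II: III (payoff 11); vs III: I (payoff 8); vs IV: IV (payoff 11); vs V: II (payoff 12).
Player B's best responses — vs I: II (payoff 11); vs II: I (payoff 12); vs III: I (payoff 12); vs IV: II (payoff 7).
No cell has both players best-responding. For instance, Player A's best reply to I is I, but against I Player B prefers II over I.

No pure-strategy Nash equilibrium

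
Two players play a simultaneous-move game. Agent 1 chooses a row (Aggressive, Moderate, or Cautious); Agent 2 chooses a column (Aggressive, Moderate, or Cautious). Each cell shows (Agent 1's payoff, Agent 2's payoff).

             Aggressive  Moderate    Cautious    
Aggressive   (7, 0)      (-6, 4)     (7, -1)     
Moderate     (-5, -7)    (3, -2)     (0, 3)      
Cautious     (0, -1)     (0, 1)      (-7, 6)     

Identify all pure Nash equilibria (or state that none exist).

None

Check mutual best responses: a cell is a NE iff neither player can gain by unilaterally deviating.
Agent 1's best responses — vs Aggressive: Aggressive (payoff 7); vs Moderate: Moderate (payoff 3); vs Cautious: Aggressive (payoff 7).
Agent 2's best responses — vs Aggressive: Moderate (payoff 4); vs Moderate: Cautious (payoff 3); vs Cautious: Cautious (payoff 6).
No cell has both players best-responding. For instance, Agent 1's best reply to Moderate is Moderate, but against Moderate Agent 2 prefers Cautious over Moderate.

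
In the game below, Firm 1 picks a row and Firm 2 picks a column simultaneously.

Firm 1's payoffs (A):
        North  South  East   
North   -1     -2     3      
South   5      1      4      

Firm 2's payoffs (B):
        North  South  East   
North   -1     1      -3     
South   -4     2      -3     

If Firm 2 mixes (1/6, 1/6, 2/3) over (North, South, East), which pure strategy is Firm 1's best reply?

South

Firm 1's best reply maximizes expected payoff against the mix.
North: (1/6)·(-1) + (1/6)·(-2) + (2/3)·3 = 3/2
South: (1/6)·5 + (1/6)·1 + (2/3)·4 = 11/3
Highest expected payoff is 11/3, from South.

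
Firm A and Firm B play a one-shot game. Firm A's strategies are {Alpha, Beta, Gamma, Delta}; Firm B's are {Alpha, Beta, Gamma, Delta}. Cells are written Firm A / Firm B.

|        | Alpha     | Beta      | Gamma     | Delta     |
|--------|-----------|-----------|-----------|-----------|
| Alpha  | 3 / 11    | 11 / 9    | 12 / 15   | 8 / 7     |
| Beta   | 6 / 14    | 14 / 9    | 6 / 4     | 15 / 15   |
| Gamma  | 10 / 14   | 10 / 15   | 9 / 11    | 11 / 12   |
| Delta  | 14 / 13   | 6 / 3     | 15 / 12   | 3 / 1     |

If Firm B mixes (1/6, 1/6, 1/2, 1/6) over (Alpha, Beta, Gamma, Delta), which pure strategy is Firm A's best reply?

Delta

Firm A's best reply maximizes expected payoff against the mix.
Alpha: (1/6)·3 + (1/6)·11 + (1/2)·12 + (1/6)·8 = 29/3
Beta: (1/6)·6 + (1/6)·14 + (1/2)·6 + (1/6)·15 = 53/6
Gamma: (1/6)·10 + (1/6)·10 + (1/2)·9 + (1/6)·11 = 29/3
Delta: (1/6)·14 + (1/6)·6 + (1/2)·15 + (1/6)·3 = 34/3
Highest expected payoff is 34/3, from Delta.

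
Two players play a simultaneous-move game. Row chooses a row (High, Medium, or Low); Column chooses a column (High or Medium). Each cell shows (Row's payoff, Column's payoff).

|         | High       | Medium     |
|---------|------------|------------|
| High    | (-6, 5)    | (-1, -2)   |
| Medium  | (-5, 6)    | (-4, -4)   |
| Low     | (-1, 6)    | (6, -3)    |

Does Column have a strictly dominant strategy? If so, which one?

High

Check whether one of Column's strategies beats all alternatives regardless of what the opponent does.
High strictly dominates: vs High: 5 > -2; vs Medium: 6 > -4; vs Low: 6 > -3.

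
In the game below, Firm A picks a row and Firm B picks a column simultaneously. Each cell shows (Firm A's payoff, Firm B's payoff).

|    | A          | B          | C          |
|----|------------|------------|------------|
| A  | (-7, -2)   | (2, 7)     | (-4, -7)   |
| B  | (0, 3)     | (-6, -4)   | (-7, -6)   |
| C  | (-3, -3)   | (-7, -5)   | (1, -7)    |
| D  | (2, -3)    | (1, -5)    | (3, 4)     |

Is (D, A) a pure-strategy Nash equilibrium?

Holding Firm B at A: Firm A gets 2 from D, versus -7 from A, 0 from B, -3 from C. No profitable deviation for Firm A.
Holding Firm A at D: Firm B gets -3 from A but could get 4 by switching to C. Firm B has a profitable deviation.

No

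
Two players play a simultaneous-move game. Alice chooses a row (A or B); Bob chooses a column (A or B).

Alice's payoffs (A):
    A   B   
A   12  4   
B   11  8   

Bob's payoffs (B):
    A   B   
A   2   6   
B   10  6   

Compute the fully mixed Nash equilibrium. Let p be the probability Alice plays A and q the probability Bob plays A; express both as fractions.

In a mixed NE each player is indifferent between their pure strategies, so the opponent's mix sets the indifference.
Bob indifferent between A and B: p·2 + (1−p)·10 = p·6 + (1−p)·6 ⟹ 10 + (-8)p = 6 + 0p ⟹ p = 1/2.
Alice indifferent between A and B: q·12 + (1−q)·4 = q·11 + (1−q)·8 ⟹ 4 + 8q = 8 + 3q ⟹ q = 4/5.

p = 1/2, q = 4/5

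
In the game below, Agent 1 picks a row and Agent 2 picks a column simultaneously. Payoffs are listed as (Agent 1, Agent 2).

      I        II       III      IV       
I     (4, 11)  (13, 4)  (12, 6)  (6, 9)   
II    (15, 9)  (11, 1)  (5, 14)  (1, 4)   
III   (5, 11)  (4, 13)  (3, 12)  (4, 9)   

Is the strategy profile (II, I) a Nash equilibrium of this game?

No

Holding Agent 2 at I: Agent 1 gets 15 from II, versus 4 from I, 5 from III. No profitable deviation for Agent 1.
Holding Agent 1 at II: Agent 2 gets 9 from I but could get 14 by switching to III. Agent 2 has a profitable deviation.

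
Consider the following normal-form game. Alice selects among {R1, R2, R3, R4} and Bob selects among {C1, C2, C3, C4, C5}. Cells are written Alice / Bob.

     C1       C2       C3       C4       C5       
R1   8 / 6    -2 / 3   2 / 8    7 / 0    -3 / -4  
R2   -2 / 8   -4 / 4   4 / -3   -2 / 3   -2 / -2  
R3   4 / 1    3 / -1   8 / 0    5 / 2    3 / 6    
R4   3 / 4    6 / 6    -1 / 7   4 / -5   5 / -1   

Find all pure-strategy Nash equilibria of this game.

None

Check mutual best responses: a cell is a NE iff neither player can gain by unilaterally deviating.
Alice's best responses — vs C1: R1 (payoff 8); vs C2: R4 (payoff 6); vs C3: R3 (payoff 8); vs C4: R1 (payoff 7); vs C5: R4 (payoff 5).
Bob's best responses — vs R1: C3 (payoff 8); vs R2: C1 (payoff 8); vs R3: C5 (payoff 6); vs R4: C3 (payoff 7).
No cell has both players best-responding. For instance, Alice's best reply to C2 is R4, but against R4 Bob prefers C3 over C2.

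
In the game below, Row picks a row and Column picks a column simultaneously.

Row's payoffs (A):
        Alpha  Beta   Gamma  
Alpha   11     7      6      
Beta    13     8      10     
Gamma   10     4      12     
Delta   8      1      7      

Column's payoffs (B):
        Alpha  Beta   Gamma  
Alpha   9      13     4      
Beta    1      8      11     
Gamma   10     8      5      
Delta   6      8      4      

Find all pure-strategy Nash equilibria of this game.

None

A profile is a Nash equilibrium when each player is best-responding to the other.
Row's best responses — vs Alpha: Beta (payoff 13); vs Beta: Beta (payoff 8); vs Gamma: Gamma (payoff 12).
Column's best responses — vs Alpha: Beta (payoff 13); vs Beta: Gamma (payoff 11); vs Gamma: Alpha (payoff 10); vs Delta: Beta (payoff 8).
No cell has both players best-responding. For instance, Row's best reply to Alpha is Beta, but against Beta Column prefers Gamma over Alpha.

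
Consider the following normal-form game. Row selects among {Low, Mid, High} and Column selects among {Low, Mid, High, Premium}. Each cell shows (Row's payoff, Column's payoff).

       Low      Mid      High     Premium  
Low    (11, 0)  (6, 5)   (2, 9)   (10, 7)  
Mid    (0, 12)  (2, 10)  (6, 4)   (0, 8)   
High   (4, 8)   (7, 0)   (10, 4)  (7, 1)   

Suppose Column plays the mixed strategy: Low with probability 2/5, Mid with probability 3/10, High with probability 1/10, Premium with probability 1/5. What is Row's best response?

Compute Row's expected payoff from each pure strategy against the given mix.
Low: (2/5)·11 + (3/10)·6 + (1/10)·2 + (1/5)·10 = 42/5
Mid: (2/5)·0 + (3/10)·2 + (1/10)·6 + (1/5)·0 = 6/5
High: (2/5)·4 + (3/10)·7 + (1/10)·10 + (1/5)·7 = 61/10
Highest expected payoff is 42/5, from Low.

Low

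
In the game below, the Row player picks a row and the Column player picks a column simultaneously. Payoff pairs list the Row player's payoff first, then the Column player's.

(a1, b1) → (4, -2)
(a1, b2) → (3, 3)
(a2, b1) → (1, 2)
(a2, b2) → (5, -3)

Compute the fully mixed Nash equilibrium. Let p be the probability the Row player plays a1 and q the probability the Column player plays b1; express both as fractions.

Each player's mixing probability is pinned down by making the *other* player indifferent.
The Column player indifferent between b1 and b2: p·(-2) + (1−p)·2 = p·3 + (1−p)·(-3) ⟹ 2 + (-4)p = (-3) + 6p ⟹ p = 1/2.
The Row player indifferent between a1 and a2: q·4 + (1−q)·3 = q·1 + (1−q)·5 ⟹ 3 + 1q = 5 + (-4)q ⟹ q = 2/5.

p = 1/2, q = 2/5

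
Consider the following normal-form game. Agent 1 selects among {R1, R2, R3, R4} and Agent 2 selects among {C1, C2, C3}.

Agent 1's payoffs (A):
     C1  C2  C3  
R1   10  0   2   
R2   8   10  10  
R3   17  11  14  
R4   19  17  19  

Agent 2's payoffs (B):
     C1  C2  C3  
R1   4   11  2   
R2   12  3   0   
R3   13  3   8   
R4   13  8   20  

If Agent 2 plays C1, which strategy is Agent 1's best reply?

R4

With Agent 2 fixed at C1, Agent 1's payoffs are: R1 → 10, R2 → 8, R3 → 17, R4 → 19.
The maximum is 19, achieved by R4.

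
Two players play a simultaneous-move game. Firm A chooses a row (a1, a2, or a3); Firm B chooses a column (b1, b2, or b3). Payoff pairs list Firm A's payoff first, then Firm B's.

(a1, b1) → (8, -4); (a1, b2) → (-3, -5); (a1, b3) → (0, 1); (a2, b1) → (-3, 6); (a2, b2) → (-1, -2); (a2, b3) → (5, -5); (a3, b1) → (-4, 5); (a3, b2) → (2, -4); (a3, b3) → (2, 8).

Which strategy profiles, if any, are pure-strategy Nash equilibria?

No pure-strategy Nash equilibrium

A profile is a Nash equilibrium when each player is best-responding to the other.
Firm A's best responses — vs b1: a1 (payoff 8); vs b2: a3 (payoff 2); vs b3: a2 (payoff 5).
Firm B's best responses — vs a1: b3 (payoff 1); vs a2: b1 (payoff 6); vs a3: b3 (payoff 8).
No cell has both players best-responding. For instance, Firm A's best reply to b2 is a3, but against a3 Firm B prefers b3 over b2.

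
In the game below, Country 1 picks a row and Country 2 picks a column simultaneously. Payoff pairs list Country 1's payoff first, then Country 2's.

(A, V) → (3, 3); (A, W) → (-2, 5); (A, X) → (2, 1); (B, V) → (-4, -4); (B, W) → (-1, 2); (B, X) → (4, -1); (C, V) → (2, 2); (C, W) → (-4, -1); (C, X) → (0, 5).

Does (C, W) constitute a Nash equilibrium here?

Holding Country 2 at W: Country 1 gets -4 from C but could get -1 by switching to B. Country 1 has a profitable deviation.

No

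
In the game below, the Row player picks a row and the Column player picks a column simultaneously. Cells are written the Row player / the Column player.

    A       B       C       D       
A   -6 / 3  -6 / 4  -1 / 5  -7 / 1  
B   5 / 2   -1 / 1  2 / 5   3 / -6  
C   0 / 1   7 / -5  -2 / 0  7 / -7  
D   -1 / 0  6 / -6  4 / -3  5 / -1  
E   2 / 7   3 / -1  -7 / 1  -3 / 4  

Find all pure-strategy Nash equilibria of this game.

There is no pure-strategy Nash equilibrium

A profile is a Nash equilibrium when each player is best-responding to the other.
The Row player's best responses — vs A: B (payoff 5); vs B: C (payoff 7); vs C: D (payoff 4); vs D: C (payoff 7).
The Column player's best responses — vs A: C (payoff 5); vs B: C (payoff 5); vs C: A (payoff 1); vs D: A (payoff 0); vs E: A (payoff 7).
No cell has both players best-responding. For instance, the Row player's best reply to A is B, but against B the Column player prefers C over A.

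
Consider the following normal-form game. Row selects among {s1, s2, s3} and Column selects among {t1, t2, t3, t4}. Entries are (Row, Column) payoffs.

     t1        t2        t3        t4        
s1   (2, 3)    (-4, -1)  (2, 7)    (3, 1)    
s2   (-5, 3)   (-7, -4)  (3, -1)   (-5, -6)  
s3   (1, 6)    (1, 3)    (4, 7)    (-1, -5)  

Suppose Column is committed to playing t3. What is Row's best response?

With Column fixed at t3, Row's payoffs are: s1 → 2, s2 → 3, s3 → 4.
The maximum is 4, achieved by s3.

s3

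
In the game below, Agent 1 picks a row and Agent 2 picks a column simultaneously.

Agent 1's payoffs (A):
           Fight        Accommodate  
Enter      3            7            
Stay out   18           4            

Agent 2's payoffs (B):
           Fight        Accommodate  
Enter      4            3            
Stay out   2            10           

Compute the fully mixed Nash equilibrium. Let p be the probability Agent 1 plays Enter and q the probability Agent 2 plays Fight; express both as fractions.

Each player's mixing probability is pinned down by making the *other* player indifferent.
Agent 2 indifferent between Fight and Accommodate: p·4 + (1−p)·2 = p·3 + (1−p)·10 ⟹ 2 + 2p = 10 + (-7)p ⟹ p = 8/9.
Agent 1 indifferent between Enter and Stay out: q·3 + (1−q)·7 = q·18 + (1−q)·4 ⟹ 7 + (-4)q = 4 + 14q ⟹ q = 1/6.

p = 8/9, q = 1/6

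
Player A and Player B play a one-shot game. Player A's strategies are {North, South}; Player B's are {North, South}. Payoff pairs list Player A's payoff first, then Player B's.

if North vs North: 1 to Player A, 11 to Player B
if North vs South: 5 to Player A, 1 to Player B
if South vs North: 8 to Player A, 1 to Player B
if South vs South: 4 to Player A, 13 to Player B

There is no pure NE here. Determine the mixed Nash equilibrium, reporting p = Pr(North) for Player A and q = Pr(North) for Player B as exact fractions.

In a mixed NE each player is indifferent between their pure strategies, so the opponent's mix sets the indifference.
Player B indifferent between North and South: p·11 + (1−p)·1 = p·1 + (1−p)·13 ⟹ 1 + 10p = 13 + (-12)p ⟹ p = 6/11.
Player A indifferent between North and South: q·1 + (1−q)·5 = q·8 + (1−q)·4 ⟹ 5 + (-4)q = 4 + 4q ⟹ q = 1/8.

p = 6/11, q = 1/8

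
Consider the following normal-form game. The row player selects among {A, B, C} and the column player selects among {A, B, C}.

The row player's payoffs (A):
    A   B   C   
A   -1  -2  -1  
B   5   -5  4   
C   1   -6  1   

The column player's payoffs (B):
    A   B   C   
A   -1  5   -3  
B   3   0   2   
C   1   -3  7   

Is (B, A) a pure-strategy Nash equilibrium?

Holding the column player at A: the row player gets 5 from B, versus -1 from A, 1 from C. No profitable deviation for the row player.
Holding the row player at B: the column player gets 3 from A, versus 0 from B, 2 from C. No profitable deviation for the column player either.

Yes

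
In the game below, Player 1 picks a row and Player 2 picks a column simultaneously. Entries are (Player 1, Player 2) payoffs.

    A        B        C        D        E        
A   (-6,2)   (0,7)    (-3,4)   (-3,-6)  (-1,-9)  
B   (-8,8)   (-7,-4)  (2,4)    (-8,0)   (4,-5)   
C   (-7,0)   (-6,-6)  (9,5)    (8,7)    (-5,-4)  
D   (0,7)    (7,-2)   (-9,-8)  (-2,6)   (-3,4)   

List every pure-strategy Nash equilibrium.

A profile is a Nash equilibrium when each player is best-responding to the other.
Player 1's best responses — vs A: D (payoff 0); vs B: D (payoff 7); vs C: C (payoff 9); vs D: C (payoff 8); vs E: B (payoff 4).
Player 2's best responses — vs A: B (payoff 7); vs B: A (payoff 8); vs C: D (payoff 7); vs D: A (payoff 7).
Mutual best responses occur at (C, D) and (D, A); at each, neither player gains by switching.

(C, D) and (D, A)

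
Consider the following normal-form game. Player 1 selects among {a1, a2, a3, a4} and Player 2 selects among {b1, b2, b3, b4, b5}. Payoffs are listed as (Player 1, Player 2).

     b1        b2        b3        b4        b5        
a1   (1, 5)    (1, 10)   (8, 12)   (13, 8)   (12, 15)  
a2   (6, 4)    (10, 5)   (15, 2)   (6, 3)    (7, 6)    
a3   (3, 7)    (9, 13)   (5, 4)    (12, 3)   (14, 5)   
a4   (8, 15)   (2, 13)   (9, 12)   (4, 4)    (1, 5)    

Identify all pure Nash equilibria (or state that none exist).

Find each player's best response to every opponent strategy; NE are the intersections.
Player 1's best responses — vs b1: a4 (payoff 8); vs b2: a2 (payoff 10); vs b3: a2 (payoff 15); vs b4: a1 (payoff 13); vs b5: a3 (payoff 14).
Player 2's best responses — vs a1: b5 (payoff 15); vs a2: b5 (payoff 6); vs a3: b2 (payoff 13); vs a4: b1 (payoff 15).
The only mutual best response is (a4, b1); neither player gains by switching there.

(a4, b1)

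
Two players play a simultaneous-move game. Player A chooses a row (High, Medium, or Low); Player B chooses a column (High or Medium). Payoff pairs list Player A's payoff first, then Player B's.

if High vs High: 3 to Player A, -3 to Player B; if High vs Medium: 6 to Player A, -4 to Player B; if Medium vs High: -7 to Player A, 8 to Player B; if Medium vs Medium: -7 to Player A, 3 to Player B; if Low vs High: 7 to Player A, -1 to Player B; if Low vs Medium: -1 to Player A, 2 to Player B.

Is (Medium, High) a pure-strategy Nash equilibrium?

No

Holding Player B at High: Player A gets -7 from Medium but could get 7 by switching to Low. Player A has a profitable deviation.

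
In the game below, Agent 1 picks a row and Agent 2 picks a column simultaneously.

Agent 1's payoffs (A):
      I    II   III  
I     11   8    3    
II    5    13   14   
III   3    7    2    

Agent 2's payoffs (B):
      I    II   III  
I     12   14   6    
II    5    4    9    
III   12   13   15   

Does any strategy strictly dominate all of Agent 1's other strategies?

A strategy is strictly dominant if it gives Agent 1 a strictly higher payoff than every other strategy, against every choice by the opponent.
I is not dominant: against II, II gives 13 > 8.
II is not dominant: against I, I gives 11 > 5.
III is not dominant: against I, I gives 11 > 3.
No single strategy is best against every opponent action.

No strictly dominant strategy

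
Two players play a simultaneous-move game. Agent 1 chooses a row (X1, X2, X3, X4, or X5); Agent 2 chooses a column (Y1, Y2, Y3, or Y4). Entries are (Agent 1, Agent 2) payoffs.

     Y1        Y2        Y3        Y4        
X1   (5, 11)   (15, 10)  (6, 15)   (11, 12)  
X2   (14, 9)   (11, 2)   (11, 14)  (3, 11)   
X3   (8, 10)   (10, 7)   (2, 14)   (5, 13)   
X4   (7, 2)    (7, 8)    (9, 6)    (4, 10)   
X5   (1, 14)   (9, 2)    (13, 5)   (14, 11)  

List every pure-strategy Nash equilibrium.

No pure-strategy Nash equilibrium

A profile is a Nash equilibrium when each player is best-responding to the other.
Agent 1's best responses — vs Y1: X2 (payoff 14); vs Y2: X1 (payoff 15); vs Y3: X5 (payoff 13); vs Y4: X5 (payoff 14).
Agent 2's best responses — vs X1: Y3 (payoff 15); vs X2: Y3 (payoff 14); vs X3: Y3 (payoff 14); vs X4: Y4 (payoff 10); vs X5: Y1 (payoff 14).
No cell has both players best-responding. For instance, Agent 1's best reply to Y4 is X5, but against X5 Agent 2 prefers Y1 over Y4.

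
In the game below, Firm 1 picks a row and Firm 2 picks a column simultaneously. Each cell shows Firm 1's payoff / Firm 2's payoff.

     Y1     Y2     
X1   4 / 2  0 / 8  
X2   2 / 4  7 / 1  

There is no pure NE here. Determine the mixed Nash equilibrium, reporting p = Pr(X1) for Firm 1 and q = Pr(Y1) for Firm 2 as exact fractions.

p = 1/3, q = 7/9

Each player's mixing probability is pinned down by making the *other* player indifferent.
Firm 2 indifferent between Y1 and Y2: p·2 + (1−p)·4 = p·8 + (1−p)·1 ⟹ 4 + (-2)p = 1 + 7p ⟹ p = 1/3.
Firm 1 indifferent between X1 and X2: q·4 + (1−q)·0 = q·2 + (1−q)·7 ⟹ 0 + 4q = 7 + (-5)q ⟹ q = 7/9.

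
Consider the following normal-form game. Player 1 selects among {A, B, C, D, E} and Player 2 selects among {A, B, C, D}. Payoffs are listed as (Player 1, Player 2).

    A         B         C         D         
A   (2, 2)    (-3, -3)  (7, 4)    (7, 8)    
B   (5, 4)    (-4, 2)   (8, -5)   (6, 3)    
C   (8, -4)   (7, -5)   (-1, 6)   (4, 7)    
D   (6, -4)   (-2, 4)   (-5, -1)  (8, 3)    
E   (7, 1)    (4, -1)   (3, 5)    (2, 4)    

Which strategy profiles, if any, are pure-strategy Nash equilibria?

Check mutual best responses: a cell is a NE iff neither player can gain by unilaterally deviating.
Player 1's best responses — vs A: C (payoff 8); vs B: C (payoff 7); vs C: B (payoff 8); vs D: D (payoff 8).
Player 2's best responses — vs A: D (payoff 8); vs B: A (payoff 4); vs C: D (payoff 7); vs D: B (payoff 4); vs E: C (payoff 5).
No cell has both players best-responding. For instance, Player 1's best reply to B is C, but against C Player 2 prefers D over B.

There is no pure-strategy Nash equilibrium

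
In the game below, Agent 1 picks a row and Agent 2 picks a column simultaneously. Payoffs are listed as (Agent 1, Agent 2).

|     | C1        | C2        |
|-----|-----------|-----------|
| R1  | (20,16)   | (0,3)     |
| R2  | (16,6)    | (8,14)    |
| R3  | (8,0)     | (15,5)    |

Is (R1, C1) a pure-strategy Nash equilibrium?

Yes

Holding Agent 2 at C1: Agent 1 gets 20 from R1, versus 16 from R2, 8 from R3. No profitable deviation for Agent 1.
Holding Agent 1 at R1: Agent 2 gets 16 from C1, versus 3 from C2. No profitable deviation for Agent 2 either.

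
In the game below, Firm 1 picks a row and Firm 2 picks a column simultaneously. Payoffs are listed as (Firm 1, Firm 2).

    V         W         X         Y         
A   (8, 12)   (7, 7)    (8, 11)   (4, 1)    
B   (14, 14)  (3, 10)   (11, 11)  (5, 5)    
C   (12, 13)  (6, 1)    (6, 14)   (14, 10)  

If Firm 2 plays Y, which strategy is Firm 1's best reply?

C

With Firm 2 fixed at Y, Firm 1's payoffs are: A → 4, B → 5, C → 14.
The maximum is 14, achieved by C.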